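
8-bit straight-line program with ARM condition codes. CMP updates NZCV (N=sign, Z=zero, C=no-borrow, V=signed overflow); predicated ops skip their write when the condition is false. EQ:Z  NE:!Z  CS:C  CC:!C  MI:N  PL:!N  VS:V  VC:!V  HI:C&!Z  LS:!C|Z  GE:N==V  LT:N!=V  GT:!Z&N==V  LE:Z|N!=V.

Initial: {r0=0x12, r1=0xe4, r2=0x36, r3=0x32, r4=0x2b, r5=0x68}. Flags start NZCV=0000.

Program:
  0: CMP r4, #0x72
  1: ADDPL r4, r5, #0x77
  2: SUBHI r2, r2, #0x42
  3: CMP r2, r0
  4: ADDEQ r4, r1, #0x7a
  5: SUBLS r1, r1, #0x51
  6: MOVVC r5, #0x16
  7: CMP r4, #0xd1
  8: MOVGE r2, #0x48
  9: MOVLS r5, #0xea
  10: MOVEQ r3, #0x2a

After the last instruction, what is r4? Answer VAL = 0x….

VAL = 0x2b

0: ✓ CMP  NZCV=1000
1: · ADDPL
2: · SUBHI
3: ✓ CMP  NZCV=0010
4: · ADDEQ
5: · SUBLS
6: ✓ MOVVC  r5←0x16
7: ✓ CMP  NZCV=0000
8: ✓ MOVGE  r2←0x48
9: ✓ MOVLS  r5←0xea
10: · MOVEQ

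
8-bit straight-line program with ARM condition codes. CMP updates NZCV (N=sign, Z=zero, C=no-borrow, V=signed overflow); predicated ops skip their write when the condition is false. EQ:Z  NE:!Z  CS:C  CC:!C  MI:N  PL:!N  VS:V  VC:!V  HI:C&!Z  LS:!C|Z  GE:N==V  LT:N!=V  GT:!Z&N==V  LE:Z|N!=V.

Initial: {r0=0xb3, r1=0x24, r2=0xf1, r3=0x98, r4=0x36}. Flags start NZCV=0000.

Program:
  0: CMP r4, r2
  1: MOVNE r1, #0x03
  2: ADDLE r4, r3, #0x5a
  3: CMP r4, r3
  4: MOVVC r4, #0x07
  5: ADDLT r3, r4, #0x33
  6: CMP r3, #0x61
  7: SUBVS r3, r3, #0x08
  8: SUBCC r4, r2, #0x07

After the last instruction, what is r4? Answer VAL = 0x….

[0] flags=0000 → (cmp)
[1] flags=0000 NE?T → r1=0x03
[2] flags=0000 LE?F → skip
[3] flags=1001 → (cmp)
[4] flags=1001 VC?F → skip
[5] flags=1001 LT?F → skip
[6] flags=0011 → (cmp)
[7] flags=0011 VS?T → r3=0x90
[8] flags=0011 CC?F → skip

VAL = 0x36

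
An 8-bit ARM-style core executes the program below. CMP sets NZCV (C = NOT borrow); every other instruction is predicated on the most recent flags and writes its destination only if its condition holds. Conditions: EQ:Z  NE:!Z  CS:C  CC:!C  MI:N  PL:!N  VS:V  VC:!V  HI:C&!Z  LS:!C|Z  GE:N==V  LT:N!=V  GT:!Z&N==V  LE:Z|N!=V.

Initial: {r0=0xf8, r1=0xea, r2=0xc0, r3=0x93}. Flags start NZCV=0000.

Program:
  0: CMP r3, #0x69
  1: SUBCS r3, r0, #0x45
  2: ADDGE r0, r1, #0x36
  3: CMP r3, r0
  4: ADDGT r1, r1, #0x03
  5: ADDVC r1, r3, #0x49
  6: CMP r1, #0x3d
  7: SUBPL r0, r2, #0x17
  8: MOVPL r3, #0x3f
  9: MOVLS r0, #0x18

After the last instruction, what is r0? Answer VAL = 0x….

VAL = 0xf8

0: ✓ CMP  NZCV=0011
1: ✓ SUBCS  r3←0xb3
2: · ADDGE
3: ✓ CMP  NZCV=1000
4: · ADDGT
5: ✓ ADDVC  r1←0xfc
6: ✓ CMP  NZCV=1010
7: · SUBPL
8: · MOVPL
9: · MOVLS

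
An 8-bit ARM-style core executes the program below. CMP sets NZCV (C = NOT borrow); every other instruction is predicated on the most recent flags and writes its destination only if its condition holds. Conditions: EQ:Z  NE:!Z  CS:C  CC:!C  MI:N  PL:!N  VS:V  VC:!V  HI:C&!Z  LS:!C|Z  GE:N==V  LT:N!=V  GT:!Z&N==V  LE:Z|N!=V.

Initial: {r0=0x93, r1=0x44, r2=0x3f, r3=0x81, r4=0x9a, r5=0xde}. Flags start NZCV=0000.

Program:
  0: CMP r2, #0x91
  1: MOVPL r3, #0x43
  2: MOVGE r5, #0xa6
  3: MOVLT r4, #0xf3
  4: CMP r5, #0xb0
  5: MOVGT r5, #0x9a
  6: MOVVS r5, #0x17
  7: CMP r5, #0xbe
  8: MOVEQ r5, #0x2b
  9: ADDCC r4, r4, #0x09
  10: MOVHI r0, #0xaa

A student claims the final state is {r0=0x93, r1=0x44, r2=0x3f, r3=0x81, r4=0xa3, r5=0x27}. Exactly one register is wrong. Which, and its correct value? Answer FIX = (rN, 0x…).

FIX = (r5, 0xa6)

0: ✓ CMP  NZCV=1001
1: · MOVPL
2: ✓ MOVGE  r5←0xa6
3: · MOVLT
4: ✓ CMP  NZCV=1000
5: · MOVGT
6: · MOVVS
7: ✓ CMP  NZCV=1000
8: · MOVEQ
9: ✓ ADDCC  r4←0xa3
10: · MOVHI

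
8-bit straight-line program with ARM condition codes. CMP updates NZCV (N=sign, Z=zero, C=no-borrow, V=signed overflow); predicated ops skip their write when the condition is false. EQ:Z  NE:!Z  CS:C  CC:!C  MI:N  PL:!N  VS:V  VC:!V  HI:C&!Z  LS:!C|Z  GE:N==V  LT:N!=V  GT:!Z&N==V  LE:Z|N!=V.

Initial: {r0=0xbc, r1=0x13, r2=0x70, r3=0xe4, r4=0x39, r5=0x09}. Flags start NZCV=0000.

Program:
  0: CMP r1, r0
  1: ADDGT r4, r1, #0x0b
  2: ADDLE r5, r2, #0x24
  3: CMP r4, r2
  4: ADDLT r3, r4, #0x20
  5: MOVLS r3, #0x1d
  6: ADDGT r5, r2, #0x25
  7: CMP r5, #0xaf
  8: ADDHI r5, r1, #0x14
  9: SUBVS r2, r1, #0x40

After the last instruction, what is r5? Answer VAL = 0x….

0: ✓ CMP  NZCV=0000
1: ✓ ADDGT  r4←0x1e
2: · ADDLE
3: ✓ CMP  NZCV=1000
4: ✓ ADDLT  r3←0x3e
5: ✓ MOVLS  r3←0x1d
6: · ADDGT
7: ✓ CMP  NZCV=0000
8: · ADDHI
9: · SUBVS

VAL = 0x09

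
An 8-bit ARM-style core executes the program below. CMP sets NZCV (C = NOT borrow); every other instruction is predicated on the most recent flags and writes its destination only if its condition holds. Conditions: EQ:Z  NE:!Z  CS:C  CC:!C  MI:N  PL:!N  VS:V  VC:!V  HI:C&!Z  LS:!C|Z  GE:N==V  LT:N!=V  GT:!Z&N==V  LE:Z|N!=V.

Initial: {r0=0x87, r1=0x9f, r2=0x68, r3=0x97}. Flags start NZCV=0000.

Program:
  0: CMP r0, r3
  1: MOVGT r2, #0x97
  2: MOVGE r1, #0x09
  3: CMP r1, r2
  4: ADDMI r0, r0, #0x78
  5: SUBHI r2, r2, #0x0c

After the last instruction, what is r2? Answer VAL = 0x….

[0] flags=1000 → (cmp)
[1] flags=1000 GT?F → skip
[2] flags=1000 GE?F → skip
[3] flags=0011 → (cmp)
[4] flags=0011 MI?F → skip
[5] flags=0011 HI?T → r2=0x5c

VAL = 0x5c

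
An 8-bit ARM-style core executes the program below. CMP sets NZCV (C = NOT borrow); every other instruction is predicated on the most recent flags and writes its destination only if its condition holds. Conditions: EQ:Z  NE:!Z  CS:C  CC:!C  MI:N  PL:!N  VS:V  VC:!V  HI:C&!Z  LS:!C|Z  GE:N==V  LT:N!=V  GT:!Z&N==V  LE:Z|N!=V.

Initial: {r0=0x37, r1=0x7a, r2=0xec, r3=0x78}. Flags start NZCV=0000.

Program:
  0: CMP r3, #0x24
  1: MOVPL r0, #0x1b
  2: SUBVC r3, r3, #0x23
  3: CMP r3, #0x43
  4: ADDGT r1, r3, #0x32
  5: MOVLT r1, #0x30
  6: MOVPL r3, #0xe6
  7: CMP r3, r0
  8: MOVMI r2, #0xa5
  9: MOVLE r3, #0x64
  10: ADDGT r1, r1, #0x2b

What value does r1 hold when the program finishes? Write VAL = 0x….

0: ✓ CMP  NZCV=0010
1: ✓ MOVPL  r0←0x1b
2: ✓ SUBVC  r3←0x55
3: ✓ CMP  NZCV=0010
4: ✓ ADDGT  r1←0x87
5: · MOVLT
6: ✓ MOVPL  r3←0xe6
7: ✓ CMP  NZCV=1010
8: ✓ MOVMI  r2←0xa5
9: ✓ MOVLE  r3←0x64
10: · ADDGT

VAL = 0x87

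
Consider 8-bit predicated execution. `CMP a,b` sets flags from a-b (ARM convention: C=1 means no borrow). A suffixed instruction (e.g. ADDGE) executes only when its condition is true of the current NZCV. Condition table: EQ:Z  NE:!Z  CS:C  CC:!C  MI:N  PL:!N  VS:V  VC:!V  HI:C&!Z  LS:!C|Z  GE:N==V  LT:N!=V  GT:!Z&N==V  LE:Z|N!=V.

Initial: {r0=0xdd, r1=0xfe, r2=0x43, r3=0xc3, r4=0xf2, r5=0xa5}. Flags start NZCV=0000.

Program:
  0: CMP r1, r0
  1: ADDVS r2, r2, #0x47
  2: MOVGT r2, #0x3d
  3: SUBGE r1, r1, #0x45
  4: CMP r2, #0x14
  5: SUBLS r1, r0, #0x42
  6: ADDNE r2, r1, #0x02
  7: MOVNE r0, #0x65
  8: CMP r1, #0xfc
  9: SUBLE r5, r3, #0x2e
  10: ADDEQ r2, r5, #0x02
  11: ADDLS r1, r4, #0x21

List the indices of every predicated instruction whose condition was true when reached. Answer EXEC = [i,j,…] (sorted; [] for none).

EXEC = [2,3,6,7,9,11]

[0] flags=0010 → (cmp)
[1] flags=0010 VS?F → skip
[2] flags=0010 GT?T → r2=0x3d
[3] flags=0010 GE?T → r1=0xb9
[4] flags=0010 → (cmp)
[5] flags=0010 LS?F → skip
[6] flags=0010 NE?T → r2=0xbb
[7] flags=0010 NE?T → r0=0x65
[8] flags=1000 → (cmp)
[9] flags=1000 LE?T → r5=0x95
[10] flags=1000 EQ?F → skip
[11] flags=1000 LS?T → r1=0x13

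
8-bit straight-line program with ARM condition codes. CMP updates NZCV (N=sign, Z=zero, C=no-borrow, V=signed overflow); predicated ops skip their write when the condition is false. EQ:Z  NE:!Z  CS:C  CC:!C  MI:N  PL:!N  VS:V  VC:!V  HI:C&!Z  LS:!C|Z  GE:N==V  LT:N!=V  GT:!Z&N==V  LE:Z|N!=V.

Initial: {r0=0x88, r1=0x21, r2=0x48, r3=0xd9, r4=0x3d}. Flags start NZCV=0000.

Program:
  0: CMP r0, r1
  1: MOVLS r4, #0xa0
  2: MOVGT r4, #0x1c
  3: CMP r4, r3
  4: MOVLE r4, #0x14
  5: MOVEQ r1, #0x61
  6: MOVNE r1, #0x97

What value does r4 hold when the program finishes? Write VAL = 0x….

VAL = 0x3d

[0] flags=0011 → (cmp)
[1] flags=0011 LS?F → skip
[2] flags=0011 GT?F → skip
[3] flags=0000 → (cmp)
[4] flags=0000 LE?F → skip
[5] flags=0000 EQ?F → skip
[6] flags=0000 NE?T → r1=0x97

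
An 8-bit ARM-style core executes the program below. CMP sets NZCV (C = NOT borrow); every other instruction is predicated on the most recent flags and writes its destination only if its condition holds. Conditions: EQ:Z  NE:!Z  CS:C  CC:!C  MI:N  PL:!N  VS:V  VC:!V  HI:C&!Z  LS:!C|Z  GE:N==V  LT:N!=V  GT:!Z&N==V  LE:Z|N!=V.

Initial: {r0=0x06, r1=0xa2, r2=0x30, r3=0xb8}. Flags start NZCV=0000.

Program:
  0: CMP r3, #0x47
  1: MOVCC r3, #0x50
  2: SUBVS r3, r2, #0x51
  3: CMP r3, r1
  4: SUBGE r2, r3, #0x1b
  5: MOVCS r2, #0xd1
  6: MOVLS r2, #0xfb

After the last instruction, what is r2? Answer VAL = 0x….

0: ✓ CMP  NZCV=0011
1: · MOVCC
2: ✓ SUBVS  r3←0xdf
3: ✓ CMP  NZCV=0010
4: ✓ SUBGE  r2←0xc4
5: ✓ MOVCS  r2←0xd1
6: · MOVLS

VAL = 0xd1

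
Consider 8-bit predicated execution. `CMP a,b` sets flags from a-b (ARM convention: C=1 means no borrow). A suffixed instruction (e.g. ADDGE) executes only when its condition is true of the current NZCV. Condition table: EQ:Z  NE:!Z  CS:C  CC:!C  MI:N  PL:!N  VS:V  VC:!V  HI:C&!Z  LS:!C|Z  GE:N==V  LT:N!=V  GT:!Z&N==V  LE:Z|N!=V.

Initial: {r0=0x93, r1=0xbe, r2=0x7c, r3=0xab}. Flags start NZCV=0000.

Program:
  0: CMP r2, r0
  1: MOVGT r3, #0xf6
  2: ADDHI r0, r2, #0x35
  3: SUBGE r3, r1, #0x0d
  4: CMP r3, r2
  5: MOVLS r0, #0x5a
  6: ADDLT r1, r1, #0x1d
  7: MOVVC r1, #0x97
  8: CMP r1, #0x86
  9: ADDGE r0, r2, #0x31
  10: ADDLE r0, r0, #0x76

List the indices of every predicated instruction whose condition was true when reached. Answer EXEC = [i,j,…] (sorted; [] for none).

EXEC = [1,3,6,9]

[0] flags=1001 → (cmp)
[1] flags=1001 GT?T → r3=0xf6
[2] flags=1001 HI?F → skip
[3] flags=1001 GE?T → r3=0xb1
[4] flags=0011 → (cmp)
[5] flags=0011 LS?F → skip
[6] flags=0011 LT?T → r1=0xdb
[7] flags=0011 VC?F → skip
[8] flags=0010 → (cmp)
[9] flags=0010 GE?T → r0=0xad
[10] flags=0010 LE?F → skip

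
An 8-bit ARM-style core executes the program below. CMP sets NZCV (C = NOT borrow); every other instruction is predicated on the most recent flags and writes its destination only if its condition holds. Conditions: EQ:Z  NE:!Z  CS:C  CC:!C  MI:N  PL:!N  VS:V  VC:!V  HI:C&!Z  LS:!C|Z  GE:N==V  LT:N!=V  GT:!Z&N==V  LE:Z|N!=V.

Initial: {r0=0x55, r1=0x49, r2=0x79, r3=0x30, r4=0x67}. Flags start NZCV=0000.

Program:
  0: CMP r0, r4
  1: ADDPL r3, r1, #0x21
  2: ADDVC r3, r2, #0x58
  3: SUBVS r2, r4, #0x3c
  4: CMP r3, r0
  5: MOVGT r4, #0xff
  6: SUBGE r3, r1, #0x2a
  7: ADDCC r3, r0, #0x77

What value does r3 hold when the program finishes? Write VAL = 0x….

VAL = 0xd1

0: ✓ CMP  NZCV=1000
1: · ADDPL
2: ✓ ADDVC  r3←0xd1
3: · SUBVS
4: ✓ CMP  NZCV=0011
5: · MOVGT
6: · SUBGE
7: · ADDCC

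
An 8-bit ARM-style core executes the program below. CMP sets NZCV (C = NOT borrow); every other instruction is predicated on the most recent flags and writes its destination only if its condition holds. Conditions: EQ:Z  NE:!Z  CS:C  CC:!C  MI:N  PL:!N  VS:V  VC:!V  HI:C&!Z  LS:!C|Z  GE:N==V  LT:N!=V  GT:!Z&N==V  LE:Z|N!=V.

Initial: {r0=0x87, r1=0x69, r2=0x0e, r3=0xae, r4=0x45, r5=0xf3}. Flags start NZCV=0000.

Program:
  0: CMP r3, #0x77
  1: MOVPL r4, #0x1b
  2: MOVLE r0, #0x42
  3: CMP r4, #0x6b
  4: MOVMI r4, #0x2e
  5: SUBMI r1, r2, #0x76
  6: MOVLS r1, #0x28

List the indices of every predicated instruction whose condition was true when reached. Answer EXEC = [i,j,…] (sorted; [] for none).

EXEC = [1,2,4,5,6]

[0] flags=0011 → (cmp)
[1] flags=0011 PL?T → r4=0x1b
[2] flags=0011 LE?T → r0=0x42
[3] flags=1000 → (cmp)
[4] flags=1000 MI?T → r4=0x2e
[5] flags=1000 MI?T → r1=0x98
[6] flags=1000 LS?T → r1=0x28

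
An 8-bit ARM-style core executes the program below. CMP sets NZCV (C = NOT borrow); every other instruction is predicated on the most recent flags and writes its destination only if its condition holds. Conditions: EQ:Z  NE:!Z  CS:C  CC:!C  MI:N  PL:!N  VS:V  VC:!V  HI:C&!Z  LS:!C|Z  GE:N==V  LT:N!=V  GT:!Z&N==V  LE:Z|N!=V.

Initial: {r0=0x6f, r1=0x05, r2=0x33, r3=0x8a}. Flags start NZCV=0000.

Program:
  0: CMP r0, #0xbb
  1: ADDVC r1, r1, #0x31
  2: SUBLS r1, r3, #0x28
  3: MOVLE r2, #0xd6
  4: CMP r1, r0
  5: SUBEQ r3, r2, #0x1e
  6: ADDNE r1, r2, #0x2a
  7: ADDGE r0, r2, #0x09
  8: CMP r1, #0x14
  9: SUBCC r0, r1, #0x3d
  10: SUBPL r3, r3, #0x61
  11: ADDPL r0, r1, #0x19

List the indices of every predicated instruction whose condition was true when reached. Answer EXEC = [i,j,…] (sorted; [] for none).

0: ✓ CMP  NZCV=1001
1: · ADDVC
2: ✓ SUBLS  r1←0x62
3: · MOVLE
4: ✓ CMP  NZCV=1000
5: · SUBEQ
6: ✓ ADDNE  r1←0x5d
7: · ADDGE
8: ✓ CMP  NZCV=0010
9: · SUBCC
10: ✓ SUBPL  r3←0x29
11: ✓ ADDPL  r0←0x76

EXEC = [2,6,10,11]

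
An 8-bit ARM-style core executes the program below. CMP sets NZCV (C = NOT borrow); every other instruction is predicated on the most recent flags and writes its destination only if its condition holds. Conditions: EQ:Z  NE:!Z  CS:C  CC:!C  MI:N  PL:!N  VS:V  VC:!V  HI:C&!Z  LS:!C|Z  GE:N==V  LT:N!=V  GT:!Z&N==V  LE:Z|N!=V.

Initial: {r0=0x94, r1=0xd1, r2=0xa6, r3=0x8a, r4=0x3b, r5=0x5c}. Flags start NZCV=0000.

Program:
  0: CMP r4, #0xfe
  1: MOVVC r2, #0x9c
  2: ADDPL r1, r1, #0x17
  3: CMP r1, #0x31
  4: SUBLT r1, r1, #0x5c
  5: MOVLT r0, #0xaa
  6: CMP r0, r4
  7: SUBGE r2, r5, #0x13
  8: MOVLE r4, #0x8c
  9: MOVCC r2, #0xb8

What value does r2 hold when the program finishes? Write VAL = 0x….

0: ✓ CMP  NZCV=0000
1: ✓ MOVVC  r2←0x9c
2: ✓ ADDPL  r1←0xe8
3: ✓ CMP  NZCV=1010
4: ✓ SUBLT  r1←0x8c
5: ✓ MOVLT  r0←0xaa
6: ✓ CMP  NZCV=0011
7: · SUBGE
8: ✓ MOVLE  r4←0x8c
9: · MOVCC

VAL = 0x9c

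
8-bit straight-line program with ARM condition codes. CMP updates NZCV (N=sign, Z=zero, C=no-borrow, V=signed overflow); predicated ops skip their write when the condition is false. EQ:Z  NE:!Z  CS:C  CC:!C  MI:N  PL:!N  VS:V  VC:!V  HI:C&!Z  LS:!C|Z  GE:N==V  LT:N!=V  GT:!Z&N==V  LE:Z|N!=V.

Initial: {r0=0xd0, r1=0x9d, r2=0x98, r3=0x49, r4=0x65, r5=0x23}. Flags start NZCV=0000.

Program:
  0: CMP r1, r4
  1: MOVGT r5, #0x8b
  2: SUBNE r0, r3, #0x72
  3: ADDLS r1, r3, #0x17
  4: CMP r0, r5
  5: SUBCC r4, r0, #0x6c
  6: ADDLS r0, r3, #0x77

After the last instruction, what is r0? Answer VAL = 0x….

VAL = 0xd7

[0] flags=0011 → (cmp)
[1] flags=0011 GT?F → skip
[2] flags=0011 NE?T → r0=0xd7
[3] flags=0011 LS?F → skip
[4] flags=1010 → (cmp)
[5] flags=1010 CC?F → skip
[6] flags=1010 LS?F → skip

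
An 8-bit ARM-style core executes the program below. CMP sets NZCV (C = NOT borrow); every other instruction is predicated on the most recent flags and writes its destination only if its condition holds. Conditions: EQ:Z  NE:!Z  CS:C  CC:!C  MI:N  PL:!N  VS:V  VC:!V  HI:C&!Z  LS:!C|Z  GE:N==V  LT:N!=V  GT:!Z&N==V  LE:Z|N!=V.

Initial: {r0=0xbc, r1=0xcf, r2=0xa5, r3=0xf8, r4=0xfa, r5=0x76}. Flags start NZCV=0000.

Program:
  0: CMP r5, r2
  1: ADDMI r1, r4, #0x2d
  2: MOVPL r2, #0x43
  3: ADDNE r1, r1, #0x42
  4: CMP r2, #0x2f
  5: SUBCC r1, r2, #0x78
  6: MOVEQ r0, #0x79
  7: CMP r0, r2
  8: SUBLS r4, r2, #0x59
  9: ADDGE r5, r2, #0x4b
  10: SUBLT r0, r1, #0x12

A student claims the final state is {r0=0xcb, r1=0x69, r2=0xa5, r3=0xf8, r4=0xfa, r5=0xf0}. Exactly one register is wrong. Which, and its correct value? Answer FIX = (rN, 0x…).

FIX = (r0, 0xbc)

[0] flags=1001 → (cmp)
[1] flags=1001 MI?T → r1=0x27
[2] flags=1001 PL?F → skip
[3] flags=1001 NE?T → r1=0x69
[4] flags=0011 → (cmp)
[5] flags=0011 CC?F → skip
[6] flags=0011 EQ?F → skip
[7] flags=0010 → (cmp)
[8] flags=0010 LS?F → skip
[9] flags=0010 GE?T → r5=0xf0
[10] flags=0010 LT?F → skip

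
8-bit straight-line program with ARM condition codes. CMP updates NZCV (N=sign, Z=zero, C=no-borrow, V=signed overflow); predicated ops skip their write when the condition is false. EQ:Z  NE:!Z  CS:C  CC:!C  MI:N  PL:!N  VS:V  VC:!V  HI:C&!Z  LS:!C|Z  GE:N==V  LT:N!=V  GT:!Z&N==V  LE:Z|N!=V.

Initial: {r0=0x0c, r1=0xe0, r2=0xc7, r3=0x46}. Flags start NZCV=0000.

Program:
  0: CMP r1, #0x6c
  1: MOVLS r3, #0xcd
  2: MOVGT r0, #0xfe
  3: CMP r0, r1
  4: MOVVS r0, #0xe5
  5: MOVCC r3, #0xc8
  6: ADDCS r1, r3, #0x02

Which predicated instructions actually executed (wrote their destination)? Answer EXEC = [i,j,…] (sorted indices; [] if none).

0: ✓ CMP  NZCV=0011
1: · MOVLS
2: · MOVGT
3: ✓ CMP  NZCV=0000
4: · MOVVS
5: ✓ MOVCC  r3←0xc8
6: · ADDCS

EXEC = [5]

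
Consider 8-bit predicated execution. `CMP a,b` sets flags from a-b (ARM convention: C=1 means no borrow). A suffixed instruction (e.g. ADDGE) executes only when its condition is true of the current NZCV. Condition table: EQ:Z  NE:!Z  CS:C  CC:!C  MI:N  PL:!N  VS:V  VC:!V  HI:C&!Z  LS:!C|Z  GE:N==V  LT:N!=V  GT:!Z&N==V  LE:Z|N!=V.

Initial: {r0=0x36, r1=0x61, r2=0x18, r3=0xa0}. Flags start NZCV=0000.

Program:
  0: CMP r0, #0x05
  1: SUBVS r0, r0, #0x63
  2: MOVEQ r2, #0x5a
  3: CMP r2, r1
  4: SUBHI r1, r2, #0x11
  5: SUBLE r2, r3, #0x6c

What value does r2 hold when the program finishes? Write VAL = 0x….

VAL = 0x34

0: ✓ CMP  NZCV=0010
1: · SUBVS
2: · MOVEQ
3: ✓ CMP  NZCV=1000
4: · SUBHI
5: ✓ SUBLE  r2←0x34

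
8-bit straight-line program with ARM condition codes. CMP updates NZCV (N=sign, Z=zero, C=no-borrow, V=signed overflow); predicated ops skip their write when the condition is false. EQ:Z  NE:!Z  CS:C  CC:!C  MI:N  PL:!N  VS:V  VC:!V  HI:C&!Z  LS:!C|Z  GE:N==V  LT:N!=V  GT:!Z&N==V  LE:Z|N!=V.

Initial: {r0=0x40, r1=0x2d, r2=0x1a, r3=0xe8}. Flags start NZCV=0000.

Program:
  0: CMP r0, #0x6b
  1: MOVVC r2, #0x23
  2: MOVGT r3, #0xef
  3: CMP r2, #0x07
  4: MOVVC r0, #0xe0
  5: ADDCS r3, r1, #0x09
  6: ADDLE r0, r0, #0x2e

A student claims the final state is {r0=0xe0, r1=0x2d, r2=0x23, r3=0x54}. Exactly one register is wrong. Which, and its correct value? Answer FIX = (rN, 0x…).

[0] flags=1000 → (cmp)
[1] flags=1000 VC?T → r2=0x23
[2] flags=1000 GT?F → skip
[3] flags=0010 → (cmp)
[4] flags=0010 VC?T → r0=0xe0
[5] flags=0010 CS?T → r3=0x36
[6] flags=0010 LE?F → skip

FIX = (r3, 0x36)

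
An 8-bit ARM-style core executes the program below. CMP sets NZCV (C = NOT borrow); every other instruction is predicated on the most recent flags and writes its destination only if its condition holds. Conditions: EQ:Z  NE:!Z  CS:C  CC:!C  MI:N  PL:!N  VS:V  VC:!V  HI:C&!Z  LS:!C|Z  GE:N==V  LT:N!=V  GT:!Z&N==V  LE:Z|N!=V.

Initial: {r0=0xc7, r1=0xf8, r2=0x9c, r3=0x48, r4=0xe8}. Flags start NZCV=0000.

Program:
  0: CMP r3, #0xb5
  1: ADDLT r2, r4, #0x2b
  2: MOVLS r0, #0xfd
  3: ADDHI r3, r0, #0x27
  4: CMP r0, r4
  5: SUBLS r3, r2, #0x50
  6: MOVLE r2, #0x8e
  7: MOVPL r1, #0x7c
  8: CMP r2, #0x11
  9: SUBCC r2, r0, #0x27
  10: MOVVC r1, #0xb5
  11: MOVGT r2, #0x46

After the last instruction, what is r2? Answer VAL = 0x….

VAL = 0x9c

[0] flags=1001 → (cmp)
[1] flags=1001 LT?F → skip
[2] flags=1001 LS?T → r0=0xfd
[3] flags=1001 HI?F → skip
[4] flags=0010 → (cmp)
[5] flags=0010 LS?F → skip
[6] flags=0010 LE?F → skip
[7] flags=0010 PL?T → r1=0x7c
[8] flags=1010 → (cmp)
[9] flags=1010 CC?F → skip
[10] flags=1010 VC?T → r1=0xb5
[11] flags=1010 GT?F → skip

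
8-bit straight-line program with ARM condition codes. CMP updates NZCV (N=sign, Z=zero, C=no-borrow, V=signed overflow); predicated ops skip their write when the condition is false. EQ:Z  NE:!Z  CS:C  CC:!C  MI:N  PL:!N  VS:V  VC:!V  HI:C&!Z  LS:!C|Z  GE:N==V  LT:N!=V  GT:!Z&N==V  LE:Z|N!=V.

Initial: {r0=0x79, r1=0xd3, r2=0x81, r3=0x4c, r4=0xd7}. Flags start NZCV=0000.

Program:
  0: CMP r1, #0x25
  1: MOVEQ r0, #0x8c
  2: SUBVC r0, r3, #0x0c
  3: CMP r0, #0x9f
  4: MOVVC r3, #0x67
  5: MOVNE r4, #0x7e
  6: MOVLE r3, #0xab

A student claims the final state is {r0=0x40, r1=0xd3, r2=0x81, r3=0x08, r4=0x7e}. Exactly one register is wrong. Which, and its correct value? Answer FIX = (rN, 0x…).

[0] flags=1010 → (cmp)
[1] flags=1010 EQ?F → skip
[2] flags=1010 VC?T → r0=0x40
[3] flags=1001 → (cmp)
[4] flags=1001 VC?F → skip
[5] flags=1001 NE?T → r4=0x7e
[6] flags=1001 LE?F → skip

FIX = (r3, 0x4c)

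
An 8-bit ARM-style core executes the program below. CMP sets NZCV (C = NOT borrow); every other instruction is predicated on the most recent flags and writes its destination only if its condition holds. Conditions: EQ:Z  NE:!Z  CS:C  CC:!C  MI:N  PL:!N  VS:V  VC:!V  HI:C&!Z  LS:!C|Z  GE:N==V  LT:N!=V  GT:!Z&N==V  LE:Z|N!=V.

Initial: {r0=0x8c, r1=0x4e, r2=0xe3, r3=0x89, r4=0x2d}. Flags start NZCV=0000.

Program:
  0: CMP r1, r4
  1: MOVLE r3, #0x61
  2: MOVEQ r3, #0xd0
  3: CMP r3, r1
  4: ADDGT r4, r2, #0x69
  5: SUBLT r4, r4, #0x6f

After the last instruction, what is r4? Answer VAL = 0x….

VAL = 0xbe

[0] flags=0010 → (cmp)
[1] flags=0010 LE?F → skip
[2] flags=0010 EQ?F → skip
[3] flags=0011 → (cmp)
[4] flags=0011 GT?F → skip
[5] flags=0011 LT?T → r4=0xbe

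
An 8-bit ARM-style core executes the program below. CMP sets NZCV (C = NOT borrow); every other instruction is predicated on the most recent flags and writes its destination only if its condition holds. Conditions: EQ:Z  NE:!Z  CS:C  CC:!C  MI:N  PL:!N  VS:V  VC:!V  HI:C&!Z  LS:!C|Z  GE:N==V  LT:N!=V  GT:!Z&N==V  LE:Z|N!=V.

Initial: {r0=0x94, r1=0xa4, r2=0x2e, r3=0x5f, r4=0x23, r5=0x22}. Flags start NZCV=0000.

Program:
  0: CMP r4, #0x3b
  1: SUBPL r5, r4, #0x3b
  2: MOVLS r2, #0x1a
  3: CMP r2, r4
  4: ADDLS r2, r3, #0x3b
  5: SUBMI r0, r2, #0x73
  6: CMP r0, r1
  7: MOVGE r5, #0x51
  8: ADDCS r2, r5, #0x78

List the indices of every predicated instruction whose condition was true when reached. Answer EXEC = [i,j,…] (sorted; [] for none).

0: ✓ CMP  NZCV=1000
1: · SUBPL
2: ✓ MOVLS  r2←0x1a
3: ✓ CMP  NZCV=1000
4: ✓ ADDLS  r2←0x9a
5: ✓ SUBMI  r0←0x27
6: ✓ CMP  NZCV=1001
7: ✓ MOVGE  r5←0x51
8: · ADDCS

EXEC = [2,4,5,7]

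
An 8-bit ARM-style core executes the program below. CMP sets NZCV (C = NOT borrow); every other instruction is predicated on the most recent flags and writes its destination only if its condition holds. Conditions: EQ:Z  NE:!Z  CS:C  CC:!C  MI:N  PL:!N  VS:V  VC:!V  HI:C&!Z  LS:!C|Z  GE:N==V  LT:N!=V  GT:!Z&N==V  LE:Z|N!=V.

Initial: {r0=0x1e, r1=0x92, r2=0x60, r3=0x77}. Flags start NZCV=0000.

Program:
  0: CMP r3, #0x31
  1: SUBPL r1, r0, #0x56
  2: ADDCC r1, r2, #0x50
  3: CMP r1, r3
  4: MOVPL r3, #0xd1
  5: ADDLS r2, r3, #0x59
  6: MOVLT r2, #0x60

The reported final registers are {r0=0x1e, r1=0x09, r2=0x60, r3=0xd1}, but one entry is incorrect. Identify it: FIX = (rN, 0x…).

[0] flags=0010 → (cmp)
[1] flags=0010 PL?T → r1=0xc8
[2] flags=0010 CC?F → skip
[3] flags=0011 → (cmp)
[4] flags=0011 PL?T → r3=0xd1
[5] flags=0011 LS?F → skip
[6] flags=0011 LT?T → r2=0x60

FIX = (r1, 0xc8)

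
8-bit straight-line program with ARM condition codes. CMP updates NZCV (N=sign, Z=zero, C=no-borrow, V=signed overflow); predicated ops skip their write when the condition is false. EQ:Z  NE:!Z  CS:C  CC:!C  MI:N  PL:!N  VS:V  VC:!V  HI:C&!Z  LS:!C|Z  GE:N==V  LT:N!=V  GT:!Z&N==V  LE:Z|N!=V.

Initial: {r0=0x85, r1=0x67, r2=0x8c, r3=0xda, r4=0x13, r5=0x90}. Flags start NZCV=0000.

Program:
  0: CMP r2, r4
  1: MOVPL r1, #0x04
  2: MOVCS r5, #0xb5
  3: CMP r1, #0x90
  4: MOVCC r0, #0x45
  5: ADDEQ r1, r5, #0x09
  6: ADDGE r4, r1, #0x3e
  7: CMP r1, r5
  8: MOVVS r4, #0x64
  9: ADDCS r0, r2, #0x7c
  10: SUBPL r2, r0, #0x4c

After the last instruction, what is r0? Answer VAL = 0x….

VAL = 0x45

0: ✓ CMP  NZCV=0011
1: ✓ MOVPL  r1←0x04
2: ✓ MOVCS  r5←0xb5
3: ✓ CMP  NZCV=0000
4: ✓ MOVCC  r0←0x45
5: · ADDEQ
6: ✓ ADDGE  r4←0x42
7: ✓ CMP  NZCV=0000
8: · MOVVS
9: · ADDCS
10: ✓ SUBPL  r2←0xf9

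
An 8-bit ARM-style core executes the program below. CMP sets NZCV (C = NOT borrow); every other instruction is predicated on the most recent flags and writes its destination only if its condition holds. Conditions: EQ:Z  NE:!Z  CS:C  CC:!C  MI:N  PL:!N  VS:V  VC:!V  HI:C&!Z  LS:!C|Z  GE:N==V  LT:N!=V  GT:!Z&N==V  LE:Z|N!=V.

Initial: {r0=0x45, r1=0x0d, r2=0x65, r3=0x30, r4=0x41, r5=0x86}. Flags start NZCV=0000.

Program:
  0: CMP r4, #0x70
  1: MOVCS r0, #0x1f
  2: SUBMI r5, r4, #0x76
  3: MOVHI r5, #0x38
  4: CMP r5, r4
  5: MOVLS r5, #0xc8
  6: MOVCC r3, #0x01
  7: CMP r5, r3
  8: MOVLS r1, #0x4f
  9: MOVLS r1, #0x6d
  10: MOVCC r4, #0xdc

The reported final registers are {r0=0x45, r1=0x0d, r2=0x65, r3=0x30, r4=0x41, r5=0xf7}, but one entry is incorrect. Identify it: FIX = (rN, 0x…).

FIX = (r5, 0xcb)

0: ✓ CMP  NZCV=1000
1: · MOVCS
2: ✓ SUBMI  r5←0xcb
3: · MOVHI
4: ✓ CMP  NZCV=1010
5: · MOVLS
6: · MOVCC
7: ✓ CMP  NZCV=1010
8: · MOVLS
9: · MOVLS
10: · MOVCC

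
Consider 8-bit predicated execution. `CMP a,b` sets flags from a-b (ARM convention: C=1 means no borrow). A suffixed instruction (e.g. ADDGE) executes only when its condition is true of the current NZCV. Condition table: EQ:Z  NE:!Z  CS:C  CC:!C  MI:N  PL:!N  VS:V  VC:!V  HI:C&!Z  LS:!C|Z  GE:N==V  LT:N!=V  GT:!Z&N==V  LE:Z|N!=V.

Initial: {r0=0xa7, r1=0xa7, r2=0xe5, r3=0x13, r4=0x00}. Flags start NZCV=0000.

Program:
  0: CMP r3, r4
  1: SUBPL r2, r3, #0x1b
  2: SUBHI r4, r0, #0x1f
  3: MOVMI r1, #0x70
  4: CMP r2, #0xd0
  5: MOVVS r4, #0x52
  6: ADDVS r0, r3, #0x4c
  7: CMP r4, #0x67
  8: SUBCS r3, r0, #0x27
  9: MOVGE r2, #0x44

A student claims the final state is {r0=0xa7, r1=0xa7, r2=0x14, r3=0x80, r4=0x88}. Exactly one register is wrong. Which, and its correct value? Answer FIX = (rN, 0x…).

FIX = (r2, 0xf8)

[0] flags=0010 → (cmp)
[1] flags=0010 PL?T → r2=0xf8
[2] flags=0010 HI?T → r4=0x88
[3] flags=0010 MI?F → skip
[4] flags=0010 → (cmp)
[5] flags=0010 VS?F → skip
[6] flags=0010 VS?F → skip
[7] flags=0011 → (cmp)
[8] flags=0011 CS?T → r3=0x80
[9] flags=0011 GE?F → skip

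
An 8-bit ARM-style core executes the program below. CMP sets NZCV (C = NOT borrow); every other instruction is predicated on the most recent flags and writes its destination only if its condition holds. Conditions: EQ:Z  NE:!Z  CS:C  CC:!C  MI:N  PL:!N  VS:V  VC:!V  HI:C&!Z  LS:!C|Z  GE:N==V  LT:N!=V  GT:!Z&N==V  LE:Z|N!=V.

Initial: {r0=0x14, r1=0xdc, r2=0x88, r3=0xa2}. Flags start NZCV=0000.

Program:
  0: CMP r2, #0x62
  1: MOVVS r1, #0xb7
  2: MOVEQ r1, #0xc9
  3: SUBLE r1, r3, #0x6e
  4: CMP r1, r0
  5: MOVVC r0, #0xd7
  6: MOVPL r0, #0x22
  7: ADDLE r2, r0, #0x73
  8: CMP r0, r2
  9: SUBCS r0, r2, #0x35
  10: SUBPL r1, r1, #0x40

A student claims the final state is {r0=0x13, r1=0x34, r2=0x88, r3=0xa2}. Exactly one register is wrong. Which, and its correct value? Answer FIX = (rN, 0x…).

FIX = (r0, 0x22)

0: ✓ CMP  NZCV=0011
1: ✓ MOVVS  r1←0xb7
2: · MOVEQ
3: ✓ SUBLE  r1←0x34
4: ✓ CMP  NZCV=0010
5: ✓ MOVVC  r0←0xd7
6: ✓ MOVPL  r0←0x22
7: · ADDLE
8: ✓ CMP  NZCV=1001
9: · SUBCS
10: · SUBPL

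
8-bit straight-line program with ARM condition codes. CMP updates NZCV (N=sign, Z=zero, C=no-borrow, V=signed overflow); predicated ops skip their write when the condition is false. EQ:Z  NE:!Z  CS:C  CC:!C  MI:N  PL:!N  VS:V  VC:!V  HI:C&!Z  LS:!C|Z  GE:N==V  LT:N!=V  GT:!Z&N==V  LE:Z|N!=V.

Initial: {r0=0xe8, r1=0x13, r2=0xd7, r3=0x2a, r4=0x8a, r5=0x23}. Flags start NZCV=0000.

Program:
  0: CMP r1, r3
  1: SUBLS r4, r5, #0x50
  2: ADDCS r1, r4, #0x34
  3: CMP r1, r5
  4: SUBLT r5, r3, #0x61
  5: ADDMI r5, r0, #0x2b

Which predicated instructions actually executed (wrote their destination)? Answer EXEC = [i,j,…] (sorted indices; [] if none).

0: ✓ CMP  NZCV=1000
1: ✓ SUBLS  r4←0xd3
2: · ADDCS
3: ✓ CMP  NZCV=1000
4: ✓ SUBLT  r5←0xc9
5: ✓ ADDMI  r5←0x13

EXEC = [1,4,5]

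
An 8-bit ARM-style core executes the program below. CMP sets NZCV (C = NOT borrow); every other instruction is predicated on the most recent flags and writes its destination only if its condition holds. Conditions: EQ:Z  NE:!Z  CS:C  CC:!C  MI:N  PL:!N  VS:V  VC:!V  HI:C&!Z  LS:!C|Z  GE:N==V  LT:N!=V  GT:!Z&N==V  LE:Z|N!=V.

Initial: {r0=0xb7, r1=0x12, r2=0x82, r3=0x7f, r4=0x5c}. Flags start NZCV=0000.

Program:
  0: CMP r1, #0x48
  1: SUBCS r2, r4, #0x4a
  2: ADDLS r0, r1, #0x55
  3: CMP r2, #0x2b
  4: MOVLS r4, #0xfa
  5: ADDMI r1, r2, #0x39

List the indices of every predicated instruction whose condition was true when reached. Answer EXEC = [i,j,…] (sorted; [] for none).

EXEC = [2]

0: ✓ CMP  NZCV=1000
1: · SUBCS
2: ✓ ADDLS  r0←0x67
3: ✓ CMP  NZCV=0011
4: · MOVLS
5: · ADDMI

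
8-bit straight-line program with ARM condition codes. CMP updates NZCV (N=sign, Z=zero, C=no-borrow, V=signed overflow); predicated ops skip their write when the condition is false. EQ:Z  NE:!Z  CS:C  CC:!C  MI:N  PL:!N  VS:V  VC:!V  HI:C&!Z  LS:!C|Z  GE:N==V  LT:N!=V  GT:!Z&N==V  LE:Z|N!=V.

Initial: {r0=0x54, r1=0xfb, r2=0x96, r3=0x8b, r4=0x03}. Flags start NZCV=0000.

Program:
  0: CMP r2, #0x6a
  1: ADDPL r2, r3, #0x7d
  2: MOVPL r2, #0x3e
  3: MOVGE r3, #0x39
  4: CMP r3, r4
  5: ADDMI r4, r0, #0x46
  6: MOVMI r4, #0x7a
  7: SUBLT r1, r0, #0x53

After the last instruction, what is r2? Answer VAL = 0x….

0: ✓ CMP  NZCV=0011
1: ✓ ADDPL  r2←0x08
2: ✓ MOVPL  r2←0x3e
3: · MOVGE
4: ✓ CMP  NZCV=1010
5: ✓ ADDMI  r4←0x9a
6: ✓ MOVMI  r4←0x7a
7: ✓ SUBLT  r1←0x01

VAL = 0x3e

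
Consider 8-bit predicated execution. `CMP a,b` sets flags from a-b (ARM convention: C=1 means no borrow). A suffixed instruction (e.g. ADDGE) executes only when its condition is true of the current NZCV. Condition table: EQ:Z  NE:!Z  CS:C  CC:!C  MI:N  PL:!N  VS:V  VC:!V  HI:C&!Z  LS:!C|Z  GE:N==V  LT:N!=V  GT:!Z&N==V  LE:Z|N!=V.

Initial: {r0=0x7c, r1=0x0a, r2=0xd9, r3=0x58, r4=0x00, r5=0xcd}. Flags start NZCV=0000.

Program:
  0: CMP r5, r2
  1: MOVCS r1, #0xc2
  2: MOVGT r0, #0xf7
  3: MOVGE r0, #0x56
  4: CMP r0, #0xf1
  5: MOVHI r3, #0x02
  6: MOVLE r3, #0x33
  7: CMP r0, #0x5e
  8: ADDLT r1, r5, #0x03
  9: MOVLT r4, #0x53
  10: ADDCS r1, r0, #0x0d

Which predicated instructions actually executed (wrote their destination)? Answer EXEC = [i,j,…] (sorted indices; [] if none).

[0] flags=1000 → (cmp)
[1] flags=1000 CS?F → skip
[2] flags=1000 GT?F → skip
[3] flags=1000 GE?F → skip
[4] flags=1001 → (cmp)
[5] flags=1001 HI?F → skip
[6] flags=1001 LE?F → skip
[7] flags=0010 → (cmp)
[8] flags=0010 LT?F → skip
[9] flags=0010 LT?F → skip
[10] flags=0010 CS?T → r1=0x89

EXEC = [10]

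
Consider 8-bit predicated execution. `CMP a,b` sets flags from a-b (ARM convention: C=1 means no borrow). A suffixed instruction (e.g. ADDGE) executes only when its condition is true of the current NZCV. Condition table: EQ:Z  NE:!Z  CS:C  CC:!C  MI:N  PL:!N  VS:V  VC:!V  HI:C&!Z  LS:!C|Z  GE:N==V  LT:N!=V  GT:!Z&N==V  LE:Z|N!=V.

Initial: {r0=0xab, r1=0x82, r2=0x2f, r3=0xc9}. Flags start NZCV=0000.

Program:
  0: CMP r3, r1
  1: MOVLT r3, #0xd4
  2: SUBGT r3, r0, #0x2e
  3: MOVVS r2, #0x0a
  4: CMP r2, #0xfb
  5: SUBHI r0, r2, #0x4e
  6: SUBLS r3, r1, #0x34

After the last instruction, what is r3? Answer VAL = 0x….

VAL = 0x4e

0: ✓ CMP  NZCV=0010
1: · MOVLT
2: ✓ SUBGT  r3←0x7d
3: · MOVVS
4: ✓ CMP  NZCV=0000
5: · SUBHI
6: ✓ SUBLS  r3←0x4e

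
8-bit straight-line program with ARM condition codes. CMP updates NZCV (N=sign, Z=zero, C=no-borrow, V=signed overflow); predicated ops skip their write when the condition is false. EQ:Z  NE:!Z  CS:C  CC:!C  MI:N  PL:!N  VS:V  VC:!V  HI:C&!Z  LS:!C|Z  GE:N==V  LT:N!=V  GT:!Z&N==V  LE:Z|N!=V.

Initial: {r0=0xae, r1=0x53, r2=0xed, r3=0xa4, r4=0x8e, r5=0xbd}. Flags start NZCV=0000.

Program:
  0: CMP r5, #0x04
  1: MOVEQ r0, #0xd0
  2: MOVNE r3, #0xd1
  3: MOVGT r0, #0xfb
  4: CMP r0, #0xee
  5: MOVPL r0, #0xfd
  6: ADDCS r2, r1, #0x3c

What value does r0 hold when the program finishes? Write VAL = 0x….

0: ✓ CMP  NZCV=1010
1: · MOVEQ
2: ✓ MOVNE  r3←0xd1
3: · MOVGT
4: ✓ CMP  NZCV=1000
5: · MOVPL
6: · ADDCS

VAL = 0xae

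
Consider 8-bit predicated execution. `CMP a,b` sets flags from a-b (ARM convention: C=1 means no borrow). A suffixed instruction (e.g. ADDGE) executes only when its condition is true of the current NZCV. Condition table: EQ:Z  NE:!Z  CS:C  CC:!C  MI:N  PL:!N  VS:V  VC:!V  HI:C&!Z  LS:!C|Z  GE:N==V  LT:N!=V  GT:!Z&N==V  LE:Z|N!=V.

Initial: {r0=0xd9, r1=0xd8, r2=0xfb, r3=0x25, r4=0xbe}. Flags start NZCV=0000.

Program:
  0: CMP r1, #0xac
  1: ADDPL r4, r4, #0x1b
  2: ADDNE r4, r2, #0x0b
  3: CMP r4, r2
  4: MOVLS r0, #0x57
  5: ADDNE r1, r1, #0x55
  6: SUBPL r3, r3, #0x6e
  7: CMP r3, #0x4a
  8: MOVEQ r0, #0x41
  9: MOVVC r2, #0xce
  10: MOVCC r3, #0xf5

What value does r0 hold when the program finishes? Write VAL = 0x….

0: ✓ CMP  NZCV=0010
1: ✓ ADDPL  r4←0xd9
2: ✓ ADDNE  r4←0x06
3: ✓ CMP  NZCV=0000
4: ✓ MOVLS  r0←0x57
5: ✓ ADDNE  r1←0x2d
6: ✓ SUBPL  r3←0xb7
7: ✓ CMP  NZCV=0011
8: · MOVEQ
9: · MOVVC
10: · MOVCC

VAL = 0x57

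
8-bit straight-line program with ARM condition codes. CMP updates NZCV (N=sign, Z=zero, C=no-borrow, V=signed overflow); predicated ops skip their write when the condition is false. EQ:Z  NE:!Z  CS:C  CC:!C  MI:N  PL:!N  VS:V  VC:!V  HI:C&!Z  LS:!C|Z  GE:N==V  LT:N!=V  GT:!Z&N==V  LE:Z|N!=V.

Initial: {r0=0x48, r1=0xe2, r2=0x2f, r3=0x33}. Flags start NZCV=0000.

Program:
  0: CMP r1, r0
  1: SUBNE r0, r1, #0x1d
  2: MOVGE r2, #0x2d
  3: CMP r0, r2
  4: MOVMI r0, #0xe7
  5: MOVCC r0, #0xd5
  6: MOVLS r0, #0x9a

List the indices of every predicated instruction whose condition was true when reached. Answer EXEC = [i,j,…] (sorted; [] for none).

EXEC = [1,4]

[0] flags=1010 → (cmp)
[1] flags=1010 NE?T → r0=0xc5
[2] flags=1010 GE?F → skip
[3] flags=1010 → (cmp)
[4] flags=1010 MI?T → r0=0xe7
[5] flags=1010 CC?F → skip
[6] flags=1010 LS?F → skip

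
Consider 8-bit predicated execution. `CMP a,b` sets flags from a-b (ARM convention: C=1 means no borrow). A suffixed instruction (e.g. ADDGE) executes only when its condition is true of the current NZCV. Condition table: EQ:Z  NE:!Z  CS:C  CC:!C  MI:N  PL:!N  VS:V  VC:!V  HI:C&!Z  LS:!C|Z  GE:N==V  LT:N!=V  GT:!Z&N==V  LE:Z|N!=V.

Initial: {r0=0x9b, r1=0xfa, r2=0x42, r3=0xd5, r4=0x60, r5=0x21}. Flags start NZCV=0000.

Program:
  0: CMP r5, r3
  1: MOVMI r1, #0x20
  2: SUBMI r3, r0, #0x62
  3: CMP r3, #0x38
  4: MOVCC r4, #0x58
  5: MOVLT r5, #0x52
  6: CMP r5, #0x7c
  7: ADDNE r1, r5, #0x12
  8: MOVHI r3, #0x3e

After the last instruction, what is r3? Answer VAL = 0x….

VAL = 0xd5

0: ✓ CMP  NZCV=0000
1: · MOVMI
2: · SUBMI
3: ✓ CMP  NZCV=1010
4: · MOVCC
5: ✓ MOVLT  r5←0x52
6: ✓ CMP  NZCV=1000
7: ✓ ADDNE  r1←0x64
8: · MOVHI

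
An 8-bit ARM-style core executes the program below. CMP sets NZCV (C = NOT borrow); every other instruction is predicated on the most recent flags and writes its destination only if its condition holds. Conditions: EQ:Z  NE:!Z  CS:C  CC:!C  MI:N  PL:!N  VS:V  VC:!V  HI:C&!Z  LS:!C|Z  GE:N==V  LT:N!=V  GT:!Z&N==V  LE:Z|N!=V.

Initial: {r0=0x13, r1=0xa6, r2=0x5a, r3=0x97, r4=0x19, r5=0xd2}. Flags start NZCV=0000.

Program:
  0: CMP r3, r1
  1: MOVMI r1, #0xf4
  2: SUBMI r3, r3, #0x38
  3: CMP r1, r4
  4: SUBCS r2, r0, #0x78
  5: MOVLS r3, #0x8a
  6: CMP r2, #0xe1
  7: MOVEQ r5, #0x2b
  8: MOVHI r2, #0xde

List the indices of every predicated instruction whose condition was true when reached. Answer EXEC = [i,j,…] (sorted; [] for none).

EXEC = [1,2,4]

0: ✓ CMP  NZCV=1000
1: ✓ MOVMI  r1←0xf4
2: ✓ SUBMI  r3←0x5f
3: ✓ CMP  NZCV=1010
4: ✓ SUBCS  r2←0x9b
5: · MOVLS
6: ✓ CMP  NZCV=1000
7: · MOVEQ
8: · MOVHI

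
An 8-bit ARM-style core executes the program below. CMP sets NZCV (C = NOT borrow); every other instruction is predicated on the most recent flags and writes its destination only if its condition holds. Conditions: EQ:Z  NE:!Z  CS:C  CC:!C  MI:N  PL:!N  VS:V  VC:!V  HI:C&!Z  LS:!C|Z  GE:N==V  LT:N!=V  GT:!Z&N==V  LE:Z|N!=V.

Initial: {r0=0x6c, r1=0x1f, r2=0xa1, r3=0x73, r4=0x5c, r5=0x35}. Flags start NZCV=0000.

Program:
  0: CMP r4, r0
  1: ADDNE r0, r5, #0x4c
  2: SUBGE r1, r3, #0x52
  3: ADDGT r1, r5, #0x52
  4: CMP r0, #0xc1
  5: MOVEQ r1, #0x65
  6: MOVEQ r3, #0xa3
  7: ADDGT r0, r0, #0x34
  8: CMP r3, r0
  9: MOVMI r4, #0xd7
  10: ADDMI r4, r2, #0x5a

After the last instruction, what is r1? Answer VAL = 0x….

VAL = 0x1f

[0] flags=1000 → (cmp)
[1] flags=1000 NE?T → r0=0x81
[2] flags=1000 GE?F → skip
[3] flags=1000 GT?F → skip
[4] flags=1000 → (cmp)
[5] flags=1000 EQ?F → skip
[6] flags=1000 EQ?F → skip
[7] flags=1000 GT?F → skip
[8] flags=1001 → (cmp)
[9] flags=1001 MI?T → r4=0xd7
[10] flags=1001 MI?T → r4=0xfb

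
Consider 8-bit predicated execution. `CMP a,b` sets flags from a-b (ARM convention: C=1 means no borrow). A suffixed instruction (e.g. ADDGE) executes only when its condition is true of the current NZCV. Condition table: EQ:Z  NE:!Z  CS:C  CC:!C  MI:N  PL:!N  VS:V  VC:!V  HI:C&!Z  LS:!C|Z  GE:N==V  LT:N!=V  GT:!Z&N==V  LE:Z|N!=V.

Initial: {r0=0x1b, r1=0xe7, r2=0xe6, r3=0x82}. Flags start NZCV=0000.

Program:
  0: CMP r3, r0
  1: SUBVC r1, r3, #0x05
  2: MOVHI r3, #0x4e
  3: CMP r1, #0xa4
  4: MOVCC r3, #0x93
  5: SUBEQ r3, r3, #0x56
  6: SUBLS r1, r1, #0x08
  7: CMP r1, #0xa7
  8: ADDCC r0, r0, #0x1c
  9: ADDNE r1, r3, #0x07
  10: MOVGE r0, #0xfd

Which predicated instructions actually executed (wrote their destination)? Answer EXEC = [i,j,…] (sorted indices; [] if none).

[0] flags=0011 → (cmp)
[1] flags=0011 VC?F → skip
[2] flags=0011 HI?T → r3=0x4e
[3] flags=0010 → (cmp)
[4] flags=0010 CC?F → skip
[5] flags=0010 EQ?F → skip
[6] flags=0010 LS?F → skip
[7] flags=0010 → (cmp)
[8] flags=0010 CC?F → skip
[9] flags=0010 NE?T → r1=0x55
[10] flags=0010 GE?T → r0=0xfd

EXEC = [2,9,10]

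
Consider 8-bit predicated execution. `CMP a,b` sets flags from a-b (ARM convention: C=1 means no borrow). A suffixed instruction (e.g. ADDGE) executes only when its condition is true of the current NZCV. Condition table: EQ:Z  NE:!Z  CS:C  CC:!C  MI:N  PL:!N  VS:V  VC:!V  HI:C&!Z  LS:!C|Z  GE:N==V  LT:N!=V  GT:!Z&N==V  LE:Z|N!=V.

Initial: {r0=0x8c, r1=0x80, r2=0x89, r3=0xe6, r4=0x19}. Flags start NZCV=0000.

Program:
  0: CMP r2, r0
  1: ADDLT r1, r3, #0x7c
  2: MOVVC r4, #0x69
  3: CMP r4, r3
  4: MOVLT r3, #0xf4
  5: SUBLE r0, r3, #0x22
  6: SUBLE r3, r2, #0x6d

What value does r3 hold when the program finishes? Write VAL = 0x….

[0] flags=1000 → (cmp)
[1] flags=1000 LT?T → r1=0x62
[2] flags=1000 VC?T → r4=0x69
[3] flags=1001 → (cmp)
[4] flags=1001 LT?F → skip
[5] flags=1001 LE?F → skip
[6] flags=1001 LE?F → skip

VAL = 0xe6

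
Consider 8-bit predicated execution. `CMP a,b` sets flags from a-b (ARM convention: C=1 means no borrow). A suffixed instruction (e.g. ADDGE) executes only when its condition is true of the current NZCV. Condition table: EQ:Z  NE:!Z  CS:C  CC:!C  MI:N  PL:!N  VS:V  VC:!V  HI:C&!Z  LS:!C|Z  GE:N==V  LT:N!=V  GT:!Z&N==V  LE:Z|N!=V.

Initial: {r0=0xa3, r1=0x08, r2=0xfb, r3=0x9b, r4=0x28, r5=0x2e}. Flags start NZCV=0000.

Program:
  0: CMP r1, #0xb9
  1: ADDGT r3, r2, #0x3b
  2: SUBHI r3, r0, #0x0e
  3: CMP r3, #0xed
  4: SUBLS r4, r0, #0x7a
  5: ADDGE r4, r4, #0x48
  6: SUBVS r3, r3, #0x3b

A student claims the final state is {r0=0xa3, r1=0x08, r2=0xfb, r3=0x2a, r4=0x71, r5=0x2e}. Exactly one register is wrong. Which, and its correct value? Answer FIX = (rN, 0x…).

FIX = (r3, 0x36)

0: ✓ CMP  NZCV=0000
1: ✓ ADDGT  r3←0x36
2: · SUBHI
3: ✓ CMP  NZCV=0000
4: ✓ SUBLS  r4←0x29
5: ✓ ADDGE  r4←0x71
6: · SUBVS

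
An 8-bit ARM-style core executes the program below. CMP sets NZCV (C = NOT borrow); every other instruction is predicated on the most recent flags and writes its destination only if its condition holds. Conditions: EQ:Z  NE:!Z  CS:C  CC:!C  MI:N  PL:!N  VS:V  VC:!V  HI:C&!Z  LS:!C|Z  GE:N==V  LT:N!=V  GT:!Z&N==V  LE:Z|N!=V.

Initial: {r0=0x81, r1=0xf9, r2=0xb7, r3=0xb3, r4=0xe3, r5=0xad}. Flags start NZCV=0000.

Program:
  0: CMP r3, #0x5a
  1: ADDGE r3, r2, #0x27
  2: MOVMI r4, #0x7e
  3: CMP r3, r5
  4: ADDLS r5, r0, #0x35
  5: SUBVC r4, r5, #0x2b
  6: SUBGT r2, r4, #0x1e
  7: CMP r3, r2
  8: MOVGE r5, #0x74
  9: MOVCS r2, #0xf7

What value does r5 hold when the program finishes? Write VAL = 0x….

[0] flags=0011 → (cmp)
[1] flags=0011 GE?F → skip
[2] flags=0011 MI?F → skip
[3] flags=0010 → (cmp)
[4] flags=0010 LS?F → skip
[5] flags=0010 VC?T → r4=0x82
[6] flags=0010 GT?T → r2=0x64
[7] flags=0011 → (cmp)
[8] flags=0011 GE?F → skip
[9] flags=0011 CS?T → r2=0xf7

VAL = 0xad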